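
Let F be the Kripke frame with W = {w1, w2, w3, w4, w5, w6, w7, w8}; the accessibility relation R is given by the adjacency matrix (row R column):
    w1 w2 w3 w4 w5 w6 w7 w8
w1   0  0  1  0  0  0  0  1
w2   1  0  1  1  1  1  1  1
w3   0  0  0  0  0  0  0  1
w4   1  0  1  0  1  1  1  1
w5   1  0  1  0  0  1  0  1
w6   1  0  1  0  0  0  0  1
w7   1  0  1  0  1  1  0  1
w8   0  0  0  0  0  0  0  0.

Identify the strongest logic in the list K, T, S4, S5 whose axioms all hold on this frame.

K

Reflexive (axiom T): no — w1 is not related to itself.
Transitive (axiom 4): yes — every two-step R-path is closed by a direct edge.
Euclidean (axiom 5): no — w1 R w8 and w1 R w3, but not w8 R w3.
So F validates K; T would additionally require R to be reflexive. The strongest is K.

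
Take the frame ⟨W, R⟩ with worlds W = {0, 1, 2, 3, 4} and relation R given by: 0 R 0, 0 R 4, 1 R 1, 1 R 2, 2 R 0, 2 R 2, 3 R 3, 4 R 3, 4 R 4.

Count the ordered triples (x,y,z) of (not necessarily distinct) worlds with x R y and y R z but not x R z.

3

Enumerating: (0,4,3), (1,2,0), (2,0,4).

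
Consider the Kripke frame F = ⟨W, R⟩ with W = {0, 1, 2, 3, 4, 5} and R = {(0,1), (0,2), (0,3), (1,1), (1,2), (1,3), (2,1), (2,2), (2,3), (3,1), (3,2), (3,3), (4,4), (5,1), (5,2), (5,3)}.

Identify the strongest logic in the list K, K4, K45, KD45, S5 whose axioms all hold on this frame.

Transitive (axiom 4): yes — every two-step R-path is closed by a direct edge.
Euclidean (axiom 5): yes — any two successors of a common world are R-related.
Serial (axiom D): yes — every world has a successor (e.g. 0 R 1).
Reflexive (axiom T): no — 0 is not related to itself.
So F validates K, K4, K45, KD45; S5 would additionally require R to be reflexive. The strongest is KD45.

KD45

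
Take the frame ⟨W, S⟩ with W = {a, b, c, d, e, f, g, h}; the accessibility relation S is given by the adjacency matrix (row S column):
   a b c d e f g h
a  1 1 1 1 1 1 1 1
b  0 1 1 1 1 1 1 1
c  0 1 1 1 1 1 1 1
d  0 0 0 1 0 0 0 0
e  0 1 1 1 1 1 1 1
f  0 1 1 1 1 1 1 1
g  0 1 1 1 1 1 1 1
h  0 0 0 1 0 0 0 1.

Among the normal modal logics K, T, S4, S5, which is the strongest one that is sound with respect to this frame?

S4

Reflexive (axiom T): yes — every world is S-related to itself.
Transitive (axiom 4): yes — every two-step S-path is closed by a direct edge.
Euclidean (axiom 5): no — a S d and a S b, but not d S b.
So F validates K, T, S4; S5 would additionally require S to be Euclidean. The strongest is S4.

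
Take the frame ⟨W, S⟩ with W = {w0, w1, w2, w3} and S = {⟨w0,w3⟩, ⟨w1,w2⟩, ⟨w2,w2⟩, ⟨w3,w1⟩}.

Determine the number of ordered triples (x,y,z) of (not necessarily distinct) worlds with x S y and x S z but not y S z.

2

Enumerating: (w0,w3,w3), (w3,w1,w1).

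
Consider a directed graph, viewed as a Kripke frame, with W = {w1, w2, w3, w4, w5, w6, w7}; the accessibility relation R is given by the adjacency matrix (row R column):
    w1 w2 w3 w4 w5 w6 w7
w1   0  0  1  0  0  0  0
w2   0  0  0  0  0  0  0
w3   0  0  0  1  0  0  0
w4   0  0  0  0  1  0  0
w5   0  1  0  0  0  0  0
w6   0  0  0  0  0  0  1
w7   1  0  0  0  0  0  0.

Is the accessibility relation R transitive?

No

Transitive: no — w1 R w3 and w3 R w4, but not w1 R w4.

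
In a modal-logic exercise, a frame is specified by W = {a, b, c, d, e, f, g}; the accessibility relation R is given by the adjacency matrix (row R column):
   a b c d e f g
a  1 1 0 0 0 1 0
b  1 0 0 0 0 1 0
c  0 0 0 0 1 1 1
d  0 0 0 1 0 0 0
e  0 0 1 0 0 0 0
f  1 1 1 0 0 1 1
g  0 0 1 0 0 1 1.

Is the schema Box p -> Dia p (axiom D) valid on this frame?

Yes

By correspondence theory, D is valid on a frame iff R is serial.
Serial: yes — every world has a successor (e.g. a R a).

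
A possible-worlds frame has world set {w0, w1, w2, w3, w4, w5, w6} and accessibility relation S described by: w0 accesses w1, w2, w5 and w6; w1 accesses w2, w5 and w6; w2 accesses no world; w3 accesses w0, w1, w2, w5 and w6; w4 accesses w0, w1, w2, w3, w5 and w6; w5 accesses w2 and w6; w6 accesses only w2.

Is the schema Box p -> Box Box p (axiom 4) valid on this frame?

By correspondence theory, 4 is valid on a frame iff S is transitive.
Transitive: yes — every two-step S-path is closed by a direct edge.

Yes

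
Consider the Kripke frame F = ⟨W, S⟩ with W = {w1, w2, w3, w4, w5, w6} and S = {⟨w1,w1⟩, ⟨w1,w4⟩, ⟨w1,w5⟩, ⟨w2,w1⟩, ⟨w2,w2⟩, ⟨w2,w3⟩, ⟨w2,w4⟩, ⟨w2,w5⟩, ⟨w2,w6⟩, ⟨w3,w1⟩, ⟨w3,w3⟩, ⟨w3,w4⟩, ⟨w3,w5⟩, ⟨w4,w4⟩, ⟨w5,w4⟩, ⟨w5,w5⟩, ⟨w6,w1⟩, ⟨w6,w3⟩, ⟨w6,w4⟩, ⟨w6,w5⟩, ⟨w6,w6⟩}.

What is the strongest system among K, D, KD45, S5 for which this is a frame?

D

Serial (axiom D): yes — every world has a successor (e.g. w1 S w1).
Euclidean (axiom 5): no — w1 S w4 and w1 S w5, but not w4 S w5.
Transitive (axiom 4): yes — every two-step S-path is closed by a direct edge.
Reflexive (axiom T): yes — every world is S-related to itself.
So F validates K, D; KD45 would additionally require S to be Euclidean. The strongest is D.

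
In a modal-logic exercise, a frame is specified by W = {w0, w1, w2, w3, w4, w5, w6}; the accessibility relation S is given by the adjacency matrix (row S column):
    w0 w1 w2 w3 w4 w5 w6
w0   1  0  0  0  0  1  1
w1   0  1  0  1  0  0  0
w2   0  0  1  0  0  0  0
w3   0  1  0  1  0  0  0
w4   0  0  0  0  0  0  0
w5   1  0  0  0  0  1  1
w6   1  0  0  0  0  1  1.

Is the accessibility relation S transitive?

Yes

Transitive: yes — every two-step S-path is closed by a direct edge.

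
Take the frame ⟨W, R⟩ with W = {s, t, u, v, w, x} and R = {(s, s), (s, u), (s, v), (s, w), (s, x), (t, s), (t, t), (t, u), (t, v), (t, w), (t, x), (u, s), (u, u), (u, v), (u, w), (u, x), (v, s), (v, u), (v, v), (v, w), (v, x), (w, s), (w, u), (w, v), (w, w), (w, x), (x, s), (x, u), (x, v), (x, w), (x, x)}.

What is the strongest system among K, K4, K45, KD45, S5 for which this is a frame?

Transitive (axiom 4): yes — every two-step R-path is closed by a direct edge.
Euclidean (axiom 5): no — t R s and t R t, but not s R t.
Serial (axiom D): yes — every world has a successor (e.g. s R s).
Reflexive (axiom T): yes — every world is R-related to itself.
So F validates K, K4; K45 would additionally require R to be Euclidean. The strongest is K4.

K4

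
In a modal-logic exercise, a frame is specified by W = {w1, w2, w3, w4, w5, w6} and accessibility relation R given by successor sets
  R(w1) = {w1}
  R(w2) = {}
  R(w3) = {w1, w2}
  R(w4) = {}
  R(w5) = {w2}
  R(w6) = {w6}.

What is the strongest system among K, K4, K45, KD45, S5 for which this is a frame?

Transitive (axiom 4): yes — every two-step R-path is closed by a direct edge.
Euclidean (axiom 5): no — w3 R w1 and w3 R w2, but not w1 R w2.
Serial (axiom D): no — w2 has no R-successor.
Reflexive (axiom T): no — w2 is not related to itself.
So F validates K, K4; K45 would additionally require R to be Euclidean. The strongest is K4.

K4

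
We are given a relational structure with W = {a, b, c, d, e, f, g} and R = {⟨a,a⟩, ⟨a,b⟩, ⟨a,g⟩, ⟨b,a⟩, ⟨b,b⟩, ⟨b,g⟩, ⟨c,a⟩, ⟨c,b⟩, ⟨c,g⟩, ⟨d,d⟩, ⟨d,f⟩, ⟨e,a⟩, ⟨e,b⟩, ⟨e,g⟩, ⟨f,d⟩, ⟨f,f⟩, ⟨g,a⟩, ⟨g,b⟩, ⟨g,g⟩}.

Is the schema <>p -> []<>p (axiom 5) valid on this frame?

The schema 5 characterises exactly the Euclidean frames.
Euclidean: yes — any two successors of a common world are R-related.

Yes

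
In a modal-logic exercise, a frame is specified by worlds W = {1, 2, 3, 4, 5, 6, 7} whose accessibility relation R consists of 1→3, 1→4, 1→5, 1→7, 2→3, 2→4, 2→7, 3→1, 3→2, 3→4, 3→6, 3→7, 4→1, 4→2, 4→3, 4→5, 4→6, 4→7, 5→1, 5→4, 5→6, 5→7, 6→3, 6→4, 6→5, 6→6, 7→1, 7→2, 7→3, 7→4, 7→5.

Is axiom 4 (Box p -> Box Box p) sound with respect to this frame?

The schema 4 characterises exactly the transitive frames.
Transitive: no — 1 R 3 and 3 R 2, but not 1 R 2.

No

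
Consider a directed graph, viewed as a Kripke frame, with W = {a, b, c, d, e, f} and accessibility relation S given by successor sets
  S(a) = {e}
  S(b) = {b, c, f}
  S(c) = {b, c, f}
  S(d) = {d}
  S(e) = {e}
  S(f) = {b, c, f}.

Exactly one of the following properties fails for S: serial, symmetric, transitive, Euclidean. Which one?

symmetric

Serial: yes — every world has a successor (e.g. a S e).
Symmetric: no — a S e but not e S a.
Transitive: yes — every two-step S-path is closed by a direct edge.
Euclidean: yes — any two successors of a common world are S-related.
Only symmetric fails.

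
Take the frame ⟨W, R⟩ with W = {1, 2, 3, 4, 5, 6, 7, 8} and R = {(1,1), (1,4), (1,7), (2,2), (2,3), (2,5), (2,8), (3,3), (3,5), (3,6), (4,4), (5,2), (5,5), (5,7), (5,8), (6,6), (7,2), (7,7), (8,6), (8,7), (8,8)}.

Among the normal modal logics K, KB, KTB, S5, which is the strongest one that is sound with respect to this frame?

Symmetric (axiom B): no — 1 R 4 but not 4 R 1.
Reflexive (axiom T): yes — every world is R-related to itself.
Euclidean (axiom 5): no — 1 R 4 and 1 R 7, but not 4 R 7.
So F validates K; KB would additionally require R to be symmetric. The strongest is K.

K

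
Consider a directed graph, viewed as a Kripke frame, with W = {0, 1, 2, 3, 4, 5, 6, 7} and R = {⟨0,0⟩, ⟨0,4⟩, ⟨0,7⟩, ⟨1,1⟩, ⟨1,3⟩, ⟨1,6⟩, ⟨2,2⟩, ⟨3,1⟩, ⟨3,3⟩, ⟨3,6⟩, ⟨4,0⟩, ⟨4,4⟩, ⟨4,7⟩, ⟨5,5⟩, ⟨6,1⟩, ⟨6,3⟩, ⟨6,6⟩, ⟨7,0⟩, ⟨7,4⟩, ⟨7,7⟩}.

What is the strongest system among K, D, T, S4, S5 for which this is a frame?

Serial (axiom D): yes — every world has a successor (e.g. 0 R 0).
Reflexive (axiom T): yes — every world is R-related to itself.
Transitive (axiom 4): yes — every two-step R-path is closed by a direct edge.
Euclidean (axiom 5): yes — any two successors of a common world are R-related.
So F validates K, D, T, S4, S5. The strongest is S5.

S5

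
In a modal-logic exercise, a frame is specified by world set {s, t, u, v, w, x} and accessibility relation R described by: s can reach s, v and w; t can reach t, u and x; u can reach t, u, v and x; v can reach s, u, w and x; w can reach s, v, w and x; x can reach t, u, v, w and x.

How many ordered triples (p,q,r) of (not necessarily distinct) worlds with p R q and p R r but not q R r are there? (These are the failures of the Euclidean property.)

Enumerating: (s,v,v), (u,t,v), (u,v,t), (u,v,v), (v,s,u), (v,s,x), (v,u,s), (v,u,w), (v,w,u), (v,x,s), (w,s,x), (w,v,v), … and 8 more.
Total: 20.

20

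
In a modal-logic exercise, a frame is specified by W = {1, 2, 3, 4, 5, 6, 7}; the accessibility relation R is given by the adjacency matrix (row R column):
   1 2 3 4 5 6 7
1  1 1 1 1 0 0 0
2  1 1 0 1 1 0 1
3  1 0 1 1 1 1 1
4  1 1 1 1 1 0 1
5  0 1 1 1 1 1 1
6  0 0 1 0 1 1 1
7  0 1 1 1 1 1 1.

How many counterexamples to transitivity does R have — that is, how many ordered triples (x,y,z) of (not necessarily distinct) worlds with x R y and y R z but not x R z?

Enumerating: (1,2,5), (1,2,7), (1,3,5), (1,3,6), (1,3,7), (1,4,5), (1,4,7), (2,1,3), (2,4,3), (2,5,3), (2,5,6), (2,7,3), … and 20 more.
Total: 32.

32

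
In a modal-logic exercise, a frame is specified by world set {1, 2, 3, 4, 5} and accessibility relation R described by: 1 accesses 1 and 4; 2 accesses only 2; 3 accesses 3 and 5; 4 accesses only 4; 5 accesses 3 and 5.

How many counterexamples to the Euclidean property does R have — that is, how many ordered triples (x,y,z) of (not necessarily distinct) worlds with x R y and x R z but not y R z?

1

Enumerating: (1,4,1).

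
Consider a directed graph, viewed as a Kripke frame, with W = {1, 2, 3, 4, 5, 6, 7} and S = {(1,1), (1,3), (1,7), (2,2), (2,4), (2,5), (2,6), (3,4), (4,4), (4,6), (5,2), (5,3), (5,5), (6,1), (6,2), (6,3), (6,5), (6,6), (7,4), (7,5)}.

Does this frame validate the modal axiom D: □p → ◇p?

By correspondence theory, D is valid on a frame iff S is serial.
Serial: yes — every world has a successor (e.g. 1 S 1).

Yes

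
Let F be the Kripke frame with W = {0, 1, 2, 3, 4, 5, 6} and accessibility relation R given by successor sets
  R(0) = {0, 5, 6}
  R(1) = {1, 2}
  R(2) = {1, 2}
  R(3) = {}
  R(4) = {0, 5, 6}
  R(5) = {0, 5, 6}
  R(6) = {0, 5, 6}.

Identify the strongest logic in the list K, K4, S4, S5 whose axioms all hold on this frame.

K4

Transitive (axiom 4): yes — every two-step R-path is closed by a direct edge.
Reflexive (axiom T): no — 3 is not related to itself.
Euclidean (axiom 5): yes — any two successors of a common world are R-related.
So F validates K, K4; S4 would additionally require R to be reflexive. The strongest is K4.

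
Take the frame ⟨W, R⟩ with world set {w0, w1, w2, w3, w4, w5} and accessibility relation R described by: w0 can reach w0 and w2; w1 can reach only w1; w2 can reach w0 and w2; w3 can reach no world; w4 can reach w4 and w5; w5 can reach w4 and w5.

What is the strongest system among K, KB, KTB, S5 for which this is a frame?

KB

Symmetric (axiom B): yes — every pair in R has its reverse in R.
Reflexive (axiom T): no — w3 is not related to itself.
Euclidean (axiom 5): yes — any two successors of a common world are R-related.
So F validates K, KB; KTB would additionally require R to be reflexive. The strongest is KB.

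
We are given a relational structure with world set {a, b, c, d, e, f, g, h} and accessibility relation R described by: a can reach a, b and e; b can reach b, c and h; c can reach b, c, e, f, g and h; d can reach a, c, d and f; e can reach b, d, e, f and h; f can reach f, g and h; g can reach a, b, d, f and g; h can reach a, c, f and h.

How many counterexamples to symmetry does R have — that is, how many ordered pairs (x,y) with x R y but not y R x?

17

Enumerating: (a,b), (a,e), (b,h), (c,e), (c,f), (c,g), (d,a), (d,c), (d,f), (e,b), (e,d), (e,f), (e,h), (g,a), (g,b), (g,d), (h,a).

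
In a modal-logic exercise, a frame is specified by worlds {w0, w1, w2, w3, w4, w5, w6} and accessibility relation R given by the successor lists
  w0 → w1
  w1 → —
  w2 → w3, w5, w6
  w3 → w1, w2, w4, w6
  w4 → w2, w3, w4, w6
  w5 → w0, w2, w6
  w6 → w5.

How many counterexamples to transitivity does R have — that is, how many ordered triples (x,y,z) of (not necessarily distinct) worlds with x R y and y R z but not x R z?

19

Enumerating: (w2,w3,w1), (w2,w3,w2), (w2,w3,w4), (w2,w5,w0), (w2,w5,w2), (w3,w2,w3), (w3,w2,w5), (w3,w4,w3), (w3,w6,w5), (w4,w2,w5), (w4,w3,w1), (w4,w6,w5), … and 7 more.
Total: 19.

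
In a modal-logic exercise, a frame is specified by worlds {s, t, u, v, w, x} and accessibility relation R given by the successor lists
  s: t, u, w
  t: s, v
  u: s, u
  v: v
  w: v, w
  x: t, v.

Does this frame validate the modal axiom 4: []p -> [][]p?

The schema 4 characterises exactly the transitive frames.
Transitive: no — s R t and t R v, but not s R v.

No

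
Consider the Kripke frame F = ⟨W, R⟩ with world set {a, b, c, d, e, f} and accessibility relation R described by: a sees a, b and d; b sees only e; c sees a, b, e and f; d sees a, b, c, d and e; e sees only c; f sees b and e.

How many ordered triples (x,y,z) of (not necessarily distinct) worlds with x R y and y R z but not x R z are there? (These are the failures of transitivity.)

Enumerating: (a,b,e), (a,d,c), (a,d,e), (b,e,c), (c,a,d), (c,e,c), (d,c,f), (e,c,a), (e,c,b), (e,c,e), (e,c,f), (f,e,c).

12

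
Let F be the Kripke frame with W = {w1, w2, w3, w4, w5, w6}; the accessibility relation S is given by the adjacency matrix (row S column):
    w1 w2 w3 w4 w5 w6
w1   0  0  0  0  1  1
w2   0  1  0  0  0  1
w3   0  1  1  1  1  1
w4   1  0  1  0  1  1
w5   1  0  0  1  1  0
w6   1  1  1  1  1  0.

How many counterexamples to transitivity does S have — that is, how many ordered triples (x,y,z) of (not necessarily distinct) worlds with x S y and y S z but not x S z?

Enumerating: (w1,w5,w1), (w1,w5,w4), (w1,w6,w1), (w1,w6,w2), (w1,w6,w3), (w1,w6,w4), (w2,w6,w1), (w2,w6,w3), (w2,w6,w4), (w2,w6,w5), (w3,w4,w1), (w3,w5,w1), … and 13 more.
Total: 25.

25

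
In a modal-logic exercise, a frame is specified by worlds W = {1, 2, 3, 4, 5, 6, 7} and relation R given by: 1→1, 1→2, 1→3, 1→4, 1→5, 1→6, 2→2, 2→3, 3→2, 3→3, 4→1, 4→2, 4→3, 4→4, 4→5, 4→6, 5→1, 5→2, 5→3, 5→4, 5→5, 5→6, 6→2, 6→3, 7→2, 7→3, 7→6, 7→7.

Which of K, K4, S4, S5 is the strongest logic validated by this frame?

Transitive (axiom 4): yes — every two-step R-path is closed by a direct edge.
Reflexive (axiom T): no — 6 is not related to itself.
Euclidean (axiom 5): no — 1 R 2 and 1 R 4, but not 2 R 4.
So F validates K, K4; S4 would additionally require R to be reflexive. The strongest is K4.

K4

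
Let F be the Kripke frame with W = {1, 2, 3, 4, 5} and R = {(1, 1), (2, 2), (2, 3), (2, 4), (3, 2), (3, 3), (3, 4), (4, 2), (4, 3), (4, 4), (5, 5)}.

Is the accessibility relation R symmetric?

Symmetric: yes — every pair in R has its reverse in R.

Yes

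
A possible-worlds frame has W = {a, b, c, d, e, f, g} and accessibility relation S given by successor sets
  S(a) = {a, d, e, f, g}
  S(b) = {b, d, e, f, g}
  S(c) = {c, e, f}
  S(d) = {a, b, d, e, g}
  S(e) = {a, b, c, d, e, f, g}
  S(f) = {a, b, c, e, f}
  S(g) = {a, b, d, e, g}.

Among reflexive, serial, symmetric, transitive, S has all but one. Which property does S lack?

Reflexive: yes — every world is S-related to itself.
Serial: yes — every world has a successor (e.g. a S a).
Symmetric: yes — every pair in S has its reverse in S.
Transitive: no — a S d and d S b, but not a S b.
Only transitive fails.

transitive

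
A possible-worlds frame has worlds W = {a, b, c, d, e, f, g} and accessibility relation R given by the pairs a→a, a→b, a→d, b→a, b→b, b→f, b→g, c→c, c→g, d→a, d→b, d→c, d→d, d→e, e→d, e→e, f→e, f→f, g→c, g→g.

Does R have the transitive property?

Transitive: no — a R b and b R f, but not a R f.

No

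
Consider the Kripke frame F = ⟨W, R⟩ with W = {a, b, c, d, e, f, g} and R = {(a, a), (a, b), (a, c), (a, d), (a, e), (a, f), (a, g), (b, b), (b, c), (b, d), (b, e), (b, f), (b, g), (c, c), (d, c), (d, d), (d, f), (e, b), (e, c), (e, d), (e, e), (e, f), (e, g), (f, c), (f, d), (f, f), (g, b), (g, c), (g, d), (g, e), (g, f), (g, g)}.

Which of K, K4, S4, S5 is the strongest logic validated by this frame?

Transitive (axiom 4): yes — every two-step R-path is closed by a direct edge.
Reflexive (axiom T): yes — every world is R-related to itself.
Euclidean (axiom 5): no — a R c and a R b, but not c R b.
So F validates K, K4, S4; S5 would additionally require R to be Euclidean. The strongest is S4.

S4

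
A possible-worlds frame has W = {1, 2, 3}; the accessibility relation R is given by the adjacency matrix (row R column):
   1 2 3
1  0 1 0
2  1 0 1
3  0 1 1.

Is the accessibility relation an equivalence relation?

Reflexive: no — 1 is not related to itself.
Symmetric: yes — every pair in R has its reverse in R.
Transitive: no — 1 R 2 and 2 R 3, but not 1 R 3.
So R is not an equivalence relation.

No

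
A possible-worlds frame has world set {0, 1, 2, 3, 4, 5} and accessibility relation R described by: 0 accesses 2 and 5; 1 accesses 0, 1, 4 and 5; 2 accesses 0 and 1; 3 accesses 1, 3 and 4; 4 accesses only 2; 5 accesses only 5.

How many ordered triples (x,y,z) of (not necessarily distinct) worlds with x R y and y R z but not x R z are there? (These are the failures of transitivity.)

Enumerating: (0,2,0), (0,2,1), (1,0,2), (1,4,2), (2,0,2), (2,0,5), (2,1,4), (2,1,5), (3,1,0), (3,1,5), (3,4,2), (4,2,0), (4,2,1).

13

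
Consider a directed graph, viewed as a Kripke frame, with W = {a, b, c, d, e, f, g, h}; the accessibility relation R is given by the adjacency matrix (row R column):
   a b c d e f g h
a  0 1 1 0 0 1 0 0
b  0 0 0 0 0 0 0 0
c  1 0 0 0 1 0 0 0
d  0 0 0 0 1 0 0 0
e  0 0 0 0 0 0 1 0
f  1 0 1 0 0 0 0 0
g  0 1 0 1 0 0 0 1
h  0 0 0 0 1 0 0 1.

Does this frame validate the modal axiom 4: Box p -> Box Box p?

No

By correspondence theory, 4 is valid on a frame iff R is transitive.
Transitive: no — a R c and c R e, but not a R e.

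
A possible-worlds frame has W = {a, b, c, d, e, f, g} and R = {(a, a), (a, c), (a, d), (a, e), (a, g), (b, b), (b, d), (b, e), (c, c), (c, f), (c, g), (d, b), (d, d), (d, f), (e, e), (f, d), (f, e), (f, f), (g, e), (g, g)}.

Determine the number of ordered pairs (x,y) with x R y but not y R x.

Enumerating: (a,c), (a,d), (a,e), (a,g), (b,e), (c,f), (c,g), (f,e), (g,e).

9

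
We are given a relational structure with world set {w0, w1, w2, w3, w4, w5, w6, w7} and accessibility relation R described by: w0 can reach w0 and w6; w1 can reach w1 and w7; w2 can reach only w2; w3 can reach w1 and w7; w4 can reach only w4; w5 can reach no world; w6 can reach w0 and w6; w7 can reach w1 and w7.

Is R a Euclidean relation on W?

Euclidean: yes — any two successors of a common world are R-related.

Yes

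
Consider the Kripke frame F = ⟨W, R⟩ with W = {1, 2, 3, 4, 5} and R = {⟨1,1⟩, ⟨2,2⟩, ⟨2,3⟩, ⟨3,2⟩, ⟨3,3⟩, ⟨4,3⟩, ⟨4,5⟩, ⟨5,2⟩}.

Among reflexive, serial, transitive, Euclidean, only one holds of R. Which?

Reflexive: no — 4 is not related to itself.
Serial: yes — every world has a successor (e.g. 1 R 1).
Transitive: no — 4 R 3 and 3 R 2, but not 4 R 2.
Euclidean: no — 4 R 3 and 4 R 5, but not 3 R 5.
Only serial holds.

serial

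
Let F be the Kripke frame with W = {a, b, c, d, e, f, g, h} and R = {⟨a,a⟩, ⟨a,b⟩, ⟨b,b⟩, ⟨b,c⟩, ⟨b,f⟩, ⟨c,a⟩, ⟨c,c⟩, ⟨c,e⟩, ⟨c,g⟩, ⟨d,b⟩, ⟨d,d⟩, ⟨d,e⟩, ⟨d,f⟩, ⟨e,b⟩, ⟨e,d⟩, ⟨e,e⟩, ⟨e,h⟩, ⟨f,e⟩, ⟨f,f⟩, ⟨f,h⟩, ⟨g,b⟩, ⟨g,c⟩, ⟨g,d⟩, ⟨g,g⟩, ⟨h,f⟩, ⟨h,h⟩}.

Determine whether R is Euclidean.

Euclidean: no — b R c and b R f, but not c R f.

No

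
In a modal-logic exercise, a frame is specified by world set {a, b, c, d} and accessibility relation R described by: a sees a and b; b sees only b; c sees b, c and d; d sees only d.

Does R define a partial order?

Reflexive: yes — every world is R-related to itself.
Transitive: yes — every two-step R-path is closed by a direct edge.
Antisymmetric: yes — no distinct pair is related both ways.
So R is a partial order.

Yes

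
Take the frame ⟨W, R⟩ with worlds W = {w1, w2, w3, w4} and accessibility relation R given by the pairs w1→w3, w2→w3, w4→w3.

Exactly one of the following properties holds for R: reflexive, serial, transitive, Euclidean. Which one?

transitive

Reflexive: no — w1 is not related to itself.
Serial: no — w3 has no R-successor.
Transitive: yes — every two-step R-path is closed by a direct edge.
Euclidean: no — w1 R w3 and w1 R w3, but not w3 R w3.
Only transitive holds.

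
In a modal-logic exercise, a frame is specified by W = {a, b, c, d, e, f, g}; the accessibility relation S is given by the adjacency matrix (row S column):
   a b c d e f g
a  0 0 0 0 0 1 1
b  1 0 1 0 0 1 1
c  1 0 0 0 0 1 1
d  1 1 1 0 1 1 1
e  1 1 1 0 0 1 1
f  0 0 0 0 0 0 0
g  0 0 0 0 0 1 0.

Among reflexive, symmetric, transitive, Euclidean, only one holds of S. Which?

transitive

Reflexive: no — a is not related to itself.
Symmetric: no — a S f but not f S a.
Transitive: yes — every two-step S-path is closed by a direct edge.
Euclidean: no — a S f and a S g, but not f S g.
Only transitive holds.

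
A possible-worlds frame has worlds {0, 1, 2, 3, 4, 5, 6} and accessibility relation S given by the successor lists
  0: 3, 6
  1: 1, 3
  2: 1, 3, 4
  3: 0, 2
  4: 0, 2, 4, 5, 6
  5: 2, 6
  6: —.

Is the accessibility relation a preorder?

Reflexive: no — 0 is not related to itself.
Transitive: no — 0 S 3 and 3 S 2, but not 0 S 2.
So S is not a preorder.

No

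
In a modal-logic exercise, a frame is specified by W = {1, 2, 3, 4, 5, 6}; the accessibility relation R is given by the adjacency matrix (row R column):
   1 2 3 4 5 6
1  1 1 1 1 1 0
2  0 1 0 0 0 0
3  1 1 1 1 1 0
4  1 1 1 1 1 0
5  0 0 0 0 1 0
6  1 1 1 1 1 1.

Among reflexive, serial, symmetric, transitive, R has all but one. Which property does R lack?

Reflexive: yes — every world is R-related to itself.
Serial: yes — every world has a successor (e.g. 1 R 1).
Symmetric: no — 1 R 2 but not 2 R 1.
Transitive: yes — every two-step R-path is closed by a direct edge.
Only symmetric fails.

symmetric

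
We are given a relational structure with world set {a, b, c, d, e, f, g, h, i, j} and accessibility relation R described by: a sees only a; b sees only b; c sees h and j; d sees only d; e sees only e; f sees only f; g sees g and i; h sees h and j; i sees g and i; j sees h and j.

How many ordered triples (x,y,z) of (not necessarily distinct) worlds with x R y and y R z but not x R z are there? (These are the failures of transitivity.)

R is transitive; there are no such tuples.

0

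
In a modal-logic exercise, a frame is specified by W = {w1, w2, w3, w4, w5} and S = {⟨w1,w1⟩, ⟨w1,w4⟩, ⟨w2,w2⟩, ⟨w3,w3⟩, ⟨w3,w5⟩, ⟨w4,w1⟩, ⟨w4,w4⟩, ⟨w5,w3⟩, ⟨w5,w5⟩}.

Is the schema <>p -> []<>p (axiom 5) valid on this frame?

Yes

By correspondence theory, 5 is valid on a frame iff S is Euclidean.
Euclidean: yes — any two successors of a common world are S-related.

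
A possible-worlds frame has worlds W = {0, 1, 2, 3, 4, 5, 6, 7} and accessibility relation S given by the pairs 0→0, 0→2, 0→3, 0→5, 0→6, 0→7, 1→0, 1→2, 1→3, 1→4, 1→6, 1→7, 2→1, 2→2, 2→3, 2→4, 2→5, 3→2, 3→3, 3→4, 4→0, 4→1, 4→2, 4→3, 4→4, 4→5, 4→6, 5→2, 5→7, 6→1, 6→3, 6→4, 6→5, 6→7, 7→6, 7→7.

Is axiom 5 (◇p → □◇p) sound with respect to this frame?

No

The schema 5 characterises exactly the Euclidean frames.
Euclidean: no — 0 S 2 and 0 S 6, but not 2 S 6.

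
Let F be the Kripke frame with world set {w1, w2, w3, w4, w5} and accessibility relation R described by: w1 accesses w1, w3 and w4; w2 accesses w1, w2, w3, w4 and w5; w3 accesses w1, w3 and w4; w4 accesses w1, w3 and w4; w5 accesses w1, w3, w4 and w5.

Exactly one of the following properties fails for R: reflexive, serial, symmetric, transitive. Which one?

symmetric

Reflexive: yes — every world is R-related to itself.
Serial: yes — every world has a successor (e.g. w1 R w1).
Symmetric: no — w2 R w1 but not w1 R w2.
Transitive: yes — every two-step R-path is closed by a direct edge.
Only symmetric fails.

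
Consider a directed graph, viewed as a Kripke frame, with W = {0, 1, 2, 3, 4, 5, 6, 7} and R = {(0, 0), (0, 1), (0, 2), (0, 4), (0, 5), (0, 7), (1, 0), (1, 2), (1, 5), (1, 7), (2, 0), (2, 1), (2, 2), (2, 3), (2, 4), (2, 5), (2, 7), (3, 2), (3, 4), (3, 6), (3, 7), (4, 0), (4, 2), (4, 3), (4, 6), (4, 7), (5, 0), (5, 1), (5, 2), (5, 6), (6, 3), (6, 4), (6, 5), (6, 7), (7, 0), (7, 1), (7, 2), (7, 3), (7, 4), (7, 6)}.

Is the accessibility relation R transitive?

No

Transitive: no — 0 R 2 and 2 R 3, but not 0 R 3.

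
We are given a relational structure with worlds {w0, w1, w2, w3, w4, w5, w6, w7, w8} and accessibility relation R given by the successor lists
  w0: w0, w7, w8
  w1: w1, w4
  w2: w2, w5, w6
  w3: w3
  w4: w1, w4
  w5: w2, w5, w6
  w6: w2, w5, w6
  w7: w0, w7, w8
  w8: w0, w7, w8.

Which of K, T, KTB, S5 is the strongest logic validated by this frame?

Reflexive (axiom T): yes — every world is R-related to itself.
Symmetric (axiom B): yes — every pair in R has its reverse in R.
Euclidean (axiom 5): yes — any two successors of a common world are R-related.
So F validates K, T, KTB, S5. The strongest is S5.

S5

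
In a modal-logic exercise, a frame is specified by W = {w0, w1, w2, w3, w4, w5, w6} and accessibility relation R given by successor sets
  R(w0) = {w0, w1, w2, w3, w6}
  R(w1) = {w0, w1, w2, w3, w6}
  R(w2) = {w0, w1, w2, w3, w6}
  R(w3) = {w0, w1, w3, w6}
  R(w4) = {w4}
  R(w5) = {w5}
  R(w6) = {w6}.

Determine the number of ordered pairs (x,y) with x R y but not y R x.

5

Enumerating: (w0,w6), (w1,w6), (w2,w3), (w2,w6), (w3,w6).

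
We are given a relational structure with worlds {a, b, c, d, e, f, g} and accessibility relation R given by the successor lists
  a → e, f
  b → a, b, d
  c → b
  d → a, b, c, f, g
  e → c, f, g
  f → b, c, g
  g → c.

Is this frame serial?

Yes

Serial: yes — every world has a successor (e.g. a R e).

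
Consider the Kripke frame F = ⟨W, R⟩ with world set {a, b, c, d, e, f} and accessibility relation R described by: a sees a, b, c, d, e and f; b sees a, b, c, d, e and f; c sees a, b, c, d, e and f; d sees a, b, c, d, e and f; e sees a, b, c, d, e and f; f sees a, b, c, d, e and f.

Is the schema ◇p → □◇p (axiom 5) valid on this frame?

By correspondence theory, 5 is valid on a frame iff R is Euclidean.
Euclidean: yes — any two successors of a common world are R-related.

Yes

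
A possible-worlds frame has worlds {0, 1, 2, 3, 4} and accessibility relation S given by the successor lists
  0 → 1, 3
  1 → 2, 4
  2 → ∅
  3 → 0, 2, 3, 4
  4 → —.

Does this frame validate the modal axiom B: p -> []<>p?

No

The schema B characterises exactly the symmetric frames.
Symmetric: no — 0 S 1 but not 1 S 0.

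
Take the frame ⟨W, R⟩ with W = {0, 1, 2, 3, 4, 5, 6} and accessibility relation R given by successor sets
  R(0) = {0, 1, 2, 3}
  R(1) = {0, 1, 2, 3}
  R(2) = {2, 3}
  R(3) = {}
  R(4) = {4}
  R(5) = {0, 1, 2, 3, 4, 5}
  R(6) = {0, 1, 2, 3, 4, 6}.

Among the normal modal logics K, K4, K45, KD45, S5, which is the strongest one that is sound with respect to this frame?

K4

Transitive (axiom 4): yes — every two-step R-path is closed by a direct edge.
Euclidean (axiom 5): no — 0 R 2 and 0 R 1, but not 2 R 1.
Serial (axiom D): no — 3 has no R-successor.
Reflexive (axiom T): no — 3 is not related to itself.
So F validates K, K4; K45 would additionally require R to be Euclidean. The strongest is K4.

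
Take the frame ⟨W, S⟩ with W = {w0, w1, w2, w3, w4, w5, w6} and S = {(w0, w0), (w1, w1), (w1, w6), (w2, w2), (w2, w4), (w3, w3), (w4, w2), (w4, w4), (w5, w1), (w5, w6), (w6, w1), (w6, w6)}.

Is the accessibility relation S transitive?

Yes

Transitive: yes — every two-step S-path is closed by a direct edge.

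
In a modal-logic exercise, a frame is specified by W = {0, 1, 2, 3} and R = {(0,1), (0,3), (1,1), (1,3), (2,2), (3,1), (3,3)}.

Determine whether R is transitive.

Transitive: yes — every two-step R-path is closed by a direct edge.

Yes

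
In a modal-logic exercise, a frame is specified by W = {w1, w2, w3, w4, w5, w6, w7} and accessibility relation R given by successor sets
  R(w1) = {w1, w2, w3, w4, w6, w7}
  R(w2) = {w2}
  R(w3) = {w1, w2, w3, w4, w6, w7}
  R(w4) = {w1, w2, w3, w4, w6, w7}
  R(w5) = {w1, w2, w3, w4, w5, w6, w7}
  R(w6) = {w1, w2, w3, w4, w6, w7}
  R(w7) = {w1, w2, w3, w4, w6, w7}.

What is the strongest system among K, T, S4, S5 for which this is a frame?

S4

Reflexive (axiom T): yes — every world is R-related to itself.
Transitive (axiom 4): yes — every two-step R-path is closed by a direct edge.
Euclidean (axiom 5): no — w1 R w2 and w1 R w3, but not w2 R w3.
So F validates K, T, S4; S5 would additionally require R to be Euclidean. The strongest is S4.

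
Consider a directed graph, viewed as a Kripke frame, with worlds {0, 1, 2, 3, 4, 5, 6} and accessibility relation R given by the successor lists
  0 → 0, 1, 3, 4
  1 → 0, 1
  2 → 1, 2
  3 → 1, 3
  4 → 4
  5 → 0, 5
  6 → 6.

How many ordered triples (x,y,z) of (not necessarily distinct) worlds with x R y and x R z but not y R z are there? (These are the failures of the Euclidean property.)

10

Enumerating: (0,1,3), (0,1,4), (0,3,0), (0,3,4), (0,4,0), (0,4,1), (0,4,3), (2,1,2), (3,1,3), (5,0,5).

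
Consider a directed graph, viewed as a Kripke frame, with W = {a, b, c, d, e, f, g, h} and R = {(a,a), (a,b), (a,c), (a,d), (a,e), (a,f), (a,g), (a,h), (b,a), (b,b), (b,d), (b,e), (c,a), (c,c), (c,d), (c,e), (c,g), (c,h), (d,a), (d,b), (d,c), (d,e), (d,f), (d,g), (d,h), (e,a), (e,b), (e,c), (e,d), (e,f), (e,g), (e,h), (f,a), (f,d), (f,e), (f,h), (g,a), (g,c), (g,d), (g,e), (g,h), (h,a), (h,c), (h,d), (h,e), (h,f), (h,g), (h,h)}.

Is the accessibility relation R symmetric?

Symmetric: yes — every pair in R has its reverse in R.

Yes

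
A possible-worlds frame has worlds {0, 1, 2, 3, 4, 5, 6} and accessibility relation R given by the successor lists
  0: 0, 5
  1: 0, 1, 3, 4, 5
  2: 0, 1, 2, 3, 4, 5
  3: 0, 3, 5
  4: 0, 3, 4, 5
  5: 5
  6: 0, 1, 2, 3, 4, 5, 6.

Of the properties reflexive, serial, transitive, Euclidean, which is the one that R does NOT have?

Euclidean

Reflexive: yes — every world is R-related to itself.
Serial: yes — every world has a successor (e.g. 0 R 0).
Transitive: yes — every two-step R-path is closed by a direct edge.
Euclidean: no — 1 R 0 and 1 R 3, but not 0 R 3.
Only Euclidean fails.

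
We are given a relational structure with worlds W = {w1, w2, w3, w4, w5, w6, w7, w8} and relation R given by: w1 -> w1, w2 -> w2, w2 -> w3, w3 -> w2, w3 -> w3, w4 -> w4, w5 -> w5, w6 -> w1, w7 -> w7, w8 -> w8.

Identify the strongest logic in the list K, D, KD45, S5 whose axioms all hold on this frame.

KD45

Serial (axiom D): yes — every world has a successor (e.g. w1 R w1).
Euclidean (axiom 5): yes — any two successors of a common world are R-related.
Transitive (axiom 4): yes — every two-step R-path is closed by a direct edge.
Reflexive (axiom T): no — w6 is not related to itself.
So F validates K, D, KD45; S5 would additionally require R to be reflexive. The strongest is KD45.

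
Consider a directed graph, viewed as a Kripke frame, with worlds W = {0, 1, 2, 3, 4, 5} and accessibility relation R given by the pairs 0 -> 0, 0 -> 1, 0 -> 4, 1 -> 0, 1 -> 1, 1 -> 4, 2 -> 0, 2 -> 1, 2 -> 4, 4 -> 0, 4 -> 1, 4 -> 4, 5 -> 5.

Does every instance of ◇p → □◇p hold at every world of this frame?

Yes

The schema 5 characterises exactly the Euclidean frames.
Euclidean: yes — any two successors of a common world are R-related.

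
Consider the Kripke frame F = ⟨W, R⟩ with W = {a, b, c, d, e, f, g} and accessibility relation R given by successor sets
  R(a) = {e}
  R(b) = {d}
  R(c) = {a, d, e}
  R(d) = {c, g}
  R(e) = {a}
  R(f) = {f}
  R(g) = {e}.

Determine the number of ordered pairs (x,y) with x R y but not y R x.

Enumerating: (b,d), (c,a), (c,e), (d,g), (g,e).

5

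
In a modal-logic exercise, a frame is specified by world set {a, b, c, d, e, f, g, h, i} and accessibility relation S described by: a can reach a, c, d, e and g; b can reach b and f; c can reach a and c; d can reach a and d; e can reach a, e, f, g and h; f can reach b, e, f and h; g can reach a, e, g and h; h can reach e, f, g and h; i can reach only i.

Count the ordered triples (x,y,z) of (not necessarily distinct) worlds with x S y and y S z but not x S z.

Enumerating: (a,e,f), (a,e,h), (a,g,h), (b,f,e), (b,f,h), (c,a,d), (c,a,e), (c,a,g), (d,a,c), (d,a,e), (d,a,g), (e,a,c), … and 12 more.
Total: 24.

24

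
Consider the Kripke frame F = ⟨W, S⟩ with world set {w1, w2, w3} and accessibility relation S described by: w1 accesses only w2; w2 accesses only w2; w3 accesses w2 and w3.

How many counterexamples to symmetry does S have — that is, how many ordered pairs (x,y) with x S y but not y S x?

2

Enumerating: (w1,w2), (w3,w2).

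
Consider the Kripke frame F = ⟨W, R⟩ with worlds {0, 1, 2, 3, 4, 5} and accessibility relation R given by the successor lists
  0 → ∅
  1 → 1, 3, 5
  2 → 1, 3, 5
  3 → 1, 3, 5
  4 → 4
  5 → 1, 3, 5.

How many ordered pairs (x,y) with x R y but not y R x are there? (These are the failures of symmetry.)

Enumerating: (2,1), (2,3), (2,5).

3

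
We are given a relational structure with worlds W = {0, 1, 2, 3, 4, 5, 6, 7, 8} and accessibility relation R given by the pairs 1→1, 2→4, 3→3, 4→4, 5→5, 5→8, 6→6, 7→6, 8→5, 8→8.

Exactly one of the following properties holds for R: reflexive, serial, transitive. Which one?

Reflexive: no — 0 is not related to itself.
Serial: no — 0 has no R-successor.
Transitive: yes — every two-step R-path is closed by a direct edge.
Only transitive holds.

transitive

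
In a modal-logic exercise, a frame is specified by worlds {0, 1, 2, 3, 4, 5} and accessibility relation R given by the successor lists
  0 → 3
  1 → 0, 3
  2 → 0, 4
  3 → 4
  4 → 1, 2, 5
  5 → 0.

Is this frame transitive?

Transitive: no — 0 R 3 and 3 R 4, but not 0 R 4.

No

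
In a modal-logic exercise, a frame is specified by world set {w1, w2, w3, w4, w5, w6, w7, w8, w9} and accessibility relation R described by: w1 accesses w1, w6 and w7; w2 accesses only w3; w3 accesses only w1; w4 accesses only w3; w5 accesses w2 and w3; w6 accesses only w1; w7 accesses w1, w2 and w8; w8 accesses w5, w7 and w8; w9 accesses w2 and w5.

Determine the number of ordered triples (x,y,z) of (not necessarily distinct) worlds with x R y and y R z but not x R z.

20

Enumerating: (w1,w7,w2), (w1,w7,w8), (w2,w3,w1), (w3,w1,w6), (w3,w1,w7), (w4,w3,w1), (w5,w3,w1), (w6,w1,w6), (w6,w1,w7), (w7,w1,w6), (w7,w1,w7), (w7,w2,w3), … and 8 more.
Total: 20.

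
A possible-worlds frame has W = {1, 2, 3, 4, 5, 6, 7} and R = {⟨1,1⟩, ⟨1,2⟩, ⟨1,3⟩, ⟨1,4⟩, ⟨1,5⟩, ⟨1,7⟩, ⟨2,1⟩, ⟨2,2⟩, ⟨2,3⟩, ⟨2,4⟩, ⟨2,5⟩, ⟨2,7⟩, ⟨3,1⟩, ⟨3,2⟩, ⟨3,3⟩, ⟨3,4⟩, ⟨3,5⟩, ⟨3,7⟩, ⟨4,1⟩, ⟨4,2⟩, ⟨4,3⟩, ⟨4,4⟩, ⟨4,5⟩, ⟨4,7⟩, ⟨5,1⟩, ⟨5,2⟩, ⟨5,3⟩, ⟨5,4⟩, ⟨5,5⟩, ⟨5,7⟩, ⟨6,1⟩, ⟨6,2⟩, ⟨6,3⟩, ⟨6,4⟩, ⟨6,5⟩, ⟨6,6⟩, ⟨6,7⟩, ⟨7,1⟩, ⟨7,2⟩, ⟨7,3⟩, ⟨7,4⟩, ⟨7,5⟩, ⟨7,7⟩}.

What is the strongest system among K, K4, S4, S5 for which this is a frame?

Transitive (axiom 4): yes — every two-step R-path is closed by a direct edge.
Reflexive (axiom T): yes — every world is R-related to itself.
Euclidean (axiom 5): no — 6 R 1 and 6 R 6, but not 1 R 6.
So F validates K, K4, S4; S5 would additionally require R to be Euclidean. The strongest is S4.

S4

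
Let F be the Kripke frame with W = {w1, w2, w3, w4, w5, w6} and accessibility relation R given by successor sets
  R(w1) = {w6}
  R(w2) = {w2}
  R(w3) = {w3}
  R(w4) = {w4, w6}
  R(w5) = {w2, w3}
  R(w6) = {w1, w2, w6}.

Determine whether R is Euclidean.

No

Euclidean: no — w5 R w2 and w5 R w3, but not w2 R w3.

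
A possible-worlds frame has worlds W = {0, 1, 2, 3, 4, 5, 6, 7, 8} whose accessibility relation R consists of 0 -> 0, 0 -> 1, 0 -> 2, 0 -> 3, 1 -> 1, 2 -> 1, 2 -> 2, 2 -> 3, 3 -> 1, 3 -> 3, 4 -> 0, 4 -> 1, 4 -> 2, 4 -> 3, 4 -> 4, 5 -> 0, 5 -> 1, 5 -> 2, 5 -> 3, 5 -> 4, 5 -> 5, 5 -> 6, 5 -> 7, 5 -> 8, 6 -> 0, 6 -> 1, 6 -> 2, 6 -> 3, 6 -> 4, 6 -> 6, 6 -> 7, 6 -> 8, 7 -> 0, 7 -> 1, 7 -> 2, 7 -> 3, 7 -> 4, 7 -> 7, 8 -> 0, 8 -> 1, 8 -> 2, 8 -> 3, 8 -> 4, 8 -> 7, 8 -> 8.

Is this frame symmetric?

Symmetric: no — 0 R 1 but not 1 R 0.

No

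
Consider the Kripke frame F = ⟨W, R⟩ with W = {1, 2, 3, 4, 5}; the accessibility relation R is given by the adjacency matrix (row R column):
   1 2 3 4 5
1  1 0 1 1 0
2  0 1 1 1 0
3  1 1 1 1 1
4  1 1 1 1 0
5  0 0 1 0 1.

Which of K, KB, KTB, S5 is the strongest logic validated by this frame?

Symmetric (axiom B): yes — every pair in R has its reverse in R.
Reflexive (axiom T): yes — every world is R-related to itself.
Euclidean (axiom 5): no — 3 R 1 and 3 R 2, but not 1 R 2.
So F validates K, KB, KTB; S5 would additionally require R to be Euclidean. The strongest is KTB.

KTB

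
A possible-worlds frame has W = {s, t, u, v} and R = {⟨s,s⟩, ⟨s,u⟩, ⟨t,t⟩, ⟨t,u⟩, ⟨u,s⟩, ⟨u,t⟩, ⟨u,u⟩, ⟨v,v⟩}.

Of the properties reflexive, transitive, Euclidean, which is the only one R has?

Reflexive: yes — every world is R-related to itself.
Transitive: no — s R u and u R t, but not s R t.
Euclidean: no — u R s and u R t, but not s R t.
Only reflexive holds.

reflexive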